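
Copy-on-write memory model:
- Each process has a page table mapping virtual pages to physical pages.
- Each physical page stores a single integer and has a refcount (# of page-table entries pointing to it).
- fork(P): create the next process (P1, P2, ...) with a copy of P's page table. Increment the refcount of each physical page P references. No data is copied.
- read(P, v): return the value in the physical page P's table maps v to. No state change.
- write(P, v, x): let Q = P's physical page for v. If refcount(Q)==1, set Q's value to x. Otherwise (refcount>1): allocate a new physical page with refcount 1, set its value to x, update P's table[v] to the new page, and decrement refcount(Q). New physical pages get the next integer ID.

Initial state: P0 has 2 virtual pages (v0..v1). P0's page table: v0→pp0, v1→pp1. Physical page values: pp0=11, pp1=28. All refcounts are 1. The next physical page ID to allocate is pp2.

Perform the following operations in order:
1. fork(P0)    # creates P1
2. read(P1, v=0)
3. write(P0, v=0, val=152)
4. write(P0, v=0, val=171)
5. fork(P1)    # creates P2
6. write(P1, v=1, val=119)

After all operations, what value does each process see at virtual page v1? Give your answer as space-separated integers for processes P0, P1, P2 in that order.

Op 1: fork(P0) -> P1. 2 ppages; refcounts: pp0:2 pp1:2
Op 2: read(P1, v0) -> 11. No state change.
Op 3: write(P0, v0, 152). refcount(pp0)=2>1 -> COPY to pp2. 3 ppages; refcounts: pp0:1 pp1:2 pp2:1
Op 4: write(P0, v0, 171). refcount(pp2)=1 -> write in place. 3 ppages; refcounts: pp0:1 pp1:2 pp2:1
Op 5: fork(P1) -> P2. 3 ppages; refcounts: pp0:2 pp1:3 pp2:1
Op 6: write(P1, v1, 119). refcount(pp1)=3>1 -> COPY to pp3. 4 ppages; refcounts: pp0:2 pp1:2 pp2:1 pp3:1
P0: v1 -> pp1 = 28
P1: v1 -> pp3 = 119
P2: v1 -> pp1 = 28

Answer: 28 119 28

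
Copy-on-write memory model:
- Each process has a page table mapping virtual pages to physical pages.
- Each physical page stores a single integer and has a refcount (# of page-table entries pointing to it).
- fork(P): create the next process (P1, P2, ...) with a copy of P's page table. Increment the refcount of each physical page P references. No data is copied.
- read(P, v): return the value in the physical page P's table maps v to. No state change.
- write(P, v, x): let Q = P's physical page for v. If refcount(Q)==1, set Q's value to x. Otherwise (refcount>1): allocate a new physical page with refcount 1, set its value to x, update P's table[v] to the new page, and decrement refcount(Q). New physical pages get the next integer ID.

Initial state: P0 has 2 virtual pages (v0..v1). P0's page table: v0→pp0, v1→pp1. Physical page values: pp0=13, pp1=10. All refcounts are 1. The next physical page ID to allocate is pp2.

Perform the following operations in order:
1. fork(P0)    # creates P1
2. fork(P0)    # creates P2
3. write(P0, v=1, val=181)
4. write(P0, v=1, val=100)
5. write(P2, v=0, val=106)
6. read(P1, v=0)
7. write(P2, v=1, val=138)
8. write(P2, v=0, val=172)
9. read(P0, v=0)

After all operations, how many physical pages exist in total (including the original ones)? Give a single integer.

Op 1: fork(P0) -> P1. 2 ppages; refcounts: pp0:2 pp1:2
Op 2: fork(P0) -> P2. 2 ppages; refcounts: pp0:3 pp1:3
Op 3: write(P0, v1, 181). refcount(pp1)=3>1 -> COPY to pp2. 3 ppages; refcounts: pp0:3 pp1:2 pp2:1
Op 4: write(P0, v1, 100). refcount(pp2)=1 -> write in place. 3 ppages; refcounts: pp0:3 pp1:2 pp2:1
Op 5: write(P2, v0, 106). refcount(pp0)=3>1 -> COPY to pp3. 4 ppages; refcounts: pp0:2 pp1:2 pp2:1 pp3:1
Op 6: read(P1, v0) -> 13. No state change.
Op 7: write(P2, v1, 138). refcount(pp1)=2>1 -> COPY to pp4. 5 ppages; refcounts: pp0:2 pp1:1 pp2:1 pp3:1 pp4:1
Op 8: write(P2, v0, 172). refcount(pp3)=1 -> write in place. 5 ppages; refcounts: pp0:2 pp1:1 pp2:1 pp3:1 pp4:1
Op 9: read(P0, v0) -> 13. No state change.

Answer: 5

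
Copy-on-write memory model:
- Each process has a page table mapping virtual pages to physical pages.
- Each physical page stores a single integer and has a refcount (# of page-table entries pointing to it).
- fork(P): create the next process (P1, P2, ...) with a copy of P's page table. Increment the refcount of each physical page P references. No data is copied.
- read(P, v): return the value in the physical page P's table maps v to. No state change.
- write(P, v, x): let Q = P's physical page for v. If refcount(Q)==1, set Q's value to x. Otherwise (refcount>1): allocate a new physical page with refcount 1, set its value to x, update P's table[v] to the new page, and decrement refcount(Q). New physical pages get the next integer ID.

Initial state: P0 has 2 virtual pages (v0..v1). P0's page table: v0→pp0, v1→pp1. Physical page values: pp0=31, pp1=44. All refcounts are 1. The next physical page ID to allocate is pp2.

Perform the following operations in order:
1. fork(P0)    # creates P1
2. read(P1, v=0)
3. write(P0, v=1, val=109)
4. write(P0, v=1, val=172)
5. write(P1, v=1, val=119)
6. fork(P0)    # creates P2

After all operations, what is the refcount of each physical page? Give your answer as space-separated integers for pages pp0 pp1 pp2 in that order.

Answer: 3 1 2

Derivation:
Op 1: fork(P0) -> P1. 2 ppages; refcounts: pp0:2 pp1:2
Op 2: read(P1, v0) -> 31. No state change.
Op 3: write(P0, v1, 109). refcount(pp1)=2>1 -> COPY to pp2. 3 ppages; refcounts: pp0:2 pp1:1 pp2:1
Op 4: write(P0, v1, 172). refcount(pp2)=1 -> write in place. 3 ppages; refcounts: pp0:2 pp1:1 pp2:1
Op 5: write(P1, v1, 119). refcount(pp1)=1 -> write in place. 3 ppages; refcounts: pp0:2 pp1:1 pp2:1
Op 6: fork(P0) -> P2. 3 ppages; refcounts: pp0:3 pp1:1 pp2:2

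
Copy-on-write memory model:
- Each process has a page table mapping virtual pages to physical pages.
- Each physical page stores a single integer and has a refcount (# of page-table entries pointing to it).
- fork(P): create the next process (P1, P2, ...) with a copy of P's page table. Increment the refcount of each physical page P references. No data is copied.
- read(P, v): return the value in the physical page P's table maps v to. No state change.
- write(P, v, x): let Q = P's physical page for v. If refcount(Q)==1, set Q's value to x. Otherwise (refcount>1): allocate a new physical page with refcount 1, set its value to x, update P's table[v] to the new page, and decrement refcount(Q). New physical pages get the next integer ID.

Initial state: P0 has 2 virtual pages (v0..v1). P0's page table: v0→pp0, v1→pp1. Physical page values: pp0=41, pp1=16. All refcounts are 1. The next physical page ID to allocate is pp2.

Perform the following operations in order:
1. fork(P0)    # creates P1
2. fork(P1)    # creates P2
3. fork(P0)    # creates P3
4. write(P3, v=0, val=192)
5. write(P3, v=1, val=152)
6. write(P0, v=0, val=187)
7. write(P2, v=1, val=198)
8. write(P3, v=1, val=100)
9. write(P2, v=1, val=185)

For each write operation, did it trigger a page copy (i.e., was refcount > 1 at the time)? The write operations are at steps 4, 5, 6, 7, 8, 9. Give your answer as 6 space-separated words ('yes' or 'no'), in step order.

Op 1: fork(P0) -> P1. 2 ppages; refcounts: pp0:2 pp1:2
Op 2: fork(P1) -> P2. 2 ppages; refcounts: pp0:3 pp1:3
Op 3: fork(P0) -> P3. 2 ppages; refcounts: pp0:4 pp1:4
Op 4: write(P3, v0, 192). refcount(pp0)=4>1 -> COPY to pp2. 3 ppages; refcounts: pp0:3 pp1:4 pp2:1
Op 5: write(P3, v1, 152). refcount(pp1)=4>1 -> COPY to pp3. 4 ppages; refcounts: pp0:3 pp1:3 pp2:1 pp3:1
Op 6: write(P0, v0, 187). refcount(pp0)=3>1 -> COPY to pp4. 5 ppages; refcounts: pp0:2 pp1:3 pp2:1 pp3:1 pp4:1
Op 7: write(P2, v1, 198). refcount(pp1)=3>1 -> COPY to pp5. 6 ppages; refcounts: pp0:2 pp1:2 pp2:1 pp3:1 pp4:1 pp5:1
Op 8: write(P3, v1, 100). refcount(pp3)=1 -> write in place. 6 ppages; refcounts: pp0:2 pp1:2 pp2:1 pp3:1 pp4:1 pp5:1
Op 9: write(P2, v1, 185). refcount(pp5)=1 -> write in place. 6 ppages; refcounts: pp0:2 pp1:2 pp2:1 pp3:1 pp4:1 pp5:1

yes yes yes yes no no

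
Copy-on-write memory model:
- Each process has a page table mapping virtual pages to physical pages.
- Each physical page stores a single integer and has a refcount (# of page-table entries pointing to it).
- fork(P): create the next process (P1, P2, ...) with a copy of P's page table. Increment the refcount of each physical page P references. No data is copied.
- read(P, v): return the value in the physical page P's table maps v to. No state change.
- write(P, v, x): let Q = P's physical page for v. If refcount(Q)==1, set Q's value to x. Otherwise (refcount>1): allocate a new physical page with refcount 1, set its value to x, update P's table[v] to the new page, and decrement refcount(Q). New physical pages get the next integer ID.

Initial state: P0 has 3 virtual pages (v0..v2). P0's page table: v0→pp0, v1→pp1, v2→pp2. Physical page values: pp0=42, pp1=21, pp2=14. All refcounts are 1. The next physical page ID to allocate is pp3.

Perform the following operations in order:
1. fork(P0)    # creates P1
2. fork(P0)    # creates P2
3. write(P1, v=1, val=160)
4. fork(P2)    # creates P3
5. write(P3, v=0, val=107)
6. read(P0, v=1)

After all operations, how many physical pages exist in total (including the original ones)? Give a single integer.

Answer: 5

Derivation:
Op 1: fork(P0) -> P1. 3 ppages; refcounts: pp0:2 pp1:2 pp2:2
Op 2: fork(P0) -> P2. 3 ppages; refcounts: pp0:3 pp1:3 pp2:3
Op 3: write(P1, v1, 160). refcount(pp1)=3>1 -> COPY to pp3. 4 ppages; refcounts: pp0:3 pp1:2 pp2:3 pp3:1
Op 4: fork(P2) -> P3. 4 ppages; refcounts: pp0:4 pp1:3 pp2:4 pp3:1
Op 5: write(P3, v0, 107). refcount(pp0)=4>1 -> COPY to pp4. 5 ppages; refcounts: pp0:3 pp1:3 pp2:4 pp3:1 pp4:1
Op 6: read(P0, v1) -> 21. No state change.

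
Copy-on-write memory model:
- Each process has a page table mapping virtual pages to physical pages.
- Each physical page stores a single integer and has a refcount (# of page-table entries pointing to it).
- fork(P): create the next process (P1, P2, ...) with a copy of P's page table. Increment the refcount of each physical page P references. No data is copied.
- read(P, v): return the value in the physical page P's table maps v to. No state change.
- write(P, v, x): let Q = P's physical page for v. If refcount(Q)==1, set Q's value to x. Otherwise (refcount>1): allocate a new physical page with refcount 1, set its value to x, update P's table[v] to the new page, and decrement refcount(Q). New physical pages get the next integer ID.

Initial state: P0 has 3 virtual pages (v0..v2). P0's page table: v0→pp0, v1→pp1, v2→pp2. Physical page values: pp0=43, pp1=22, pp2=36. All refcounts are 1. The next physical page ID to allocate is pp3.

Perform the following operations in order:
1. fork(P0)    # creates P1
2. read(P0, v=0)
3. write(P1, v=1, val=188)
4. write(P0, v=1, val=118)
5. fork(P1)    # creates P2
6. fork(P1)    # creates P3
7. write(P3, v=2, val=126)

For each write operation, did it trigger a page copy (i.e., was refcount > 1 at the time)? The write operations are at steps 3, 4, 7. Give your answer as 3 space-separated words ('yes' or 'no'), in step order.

Op 1: fork(P0) -> P1. 3 ppages; refcounts: pp0:2 pp1:2 pp2:2
Op 2: read(P0, v0) -> 43. No state change.
Op 3: write(P1, v1, 188). refcount(pp1)=2>1 -> COPY to pp3. 4 ppages; refcounts: pp0:2 pp1:1 pp2:2 pp3:1
Op 4: write(P0, v1, 118). refcount(pp1)=1 -> write in place. 4 ppages; refcounts: pp0:2 pp1:1 pp2:2 pp3:1
Op 5: fork(P1) -> P2. 4 ppages; refcounts: pp0:3 pp1:1 pp2:3 pp3:2
Op 6: fork(P1) -> P3. 4 ppages; refcounts: pp0:4 pp1:1 pp2:4 pp3:3
Op 7: write(P3, v2, 126). refcount(pp2)=4>1 -> COPY to pp4. 5 ppages; refcounts: pp0:4 pp1:1 pp2:3 pp3:3 pp4:1

yes no yes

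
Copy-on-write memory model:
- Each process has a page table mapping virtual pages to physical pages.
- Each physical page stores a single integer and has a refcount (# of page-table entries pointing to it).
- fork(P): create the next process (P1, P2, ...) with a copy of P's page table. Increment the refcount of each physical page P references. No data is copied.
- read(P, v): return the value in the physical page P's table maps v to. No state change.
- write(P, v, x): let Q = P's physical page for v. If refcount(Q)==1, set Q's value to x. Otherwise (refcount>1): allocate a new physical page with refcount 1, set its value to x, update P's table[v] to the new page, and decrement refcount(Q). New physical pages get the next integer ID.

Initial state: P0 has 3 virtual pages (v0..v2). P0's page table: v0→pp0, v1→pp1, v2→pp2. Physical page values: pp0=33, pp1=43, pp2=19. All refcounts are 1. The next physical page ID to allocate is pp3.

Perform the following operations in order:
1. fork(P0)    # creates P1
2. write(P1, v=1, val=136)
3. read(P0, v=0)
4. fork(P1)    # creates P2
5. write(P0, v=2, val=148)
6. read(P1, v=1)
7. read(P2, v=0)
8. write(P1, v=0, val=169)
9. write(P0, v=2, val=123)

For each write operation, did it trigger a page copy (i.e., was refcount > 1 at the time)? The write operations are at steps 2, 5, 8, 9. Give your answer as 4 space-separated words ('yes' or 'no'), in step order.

Op 1: fork(P0) -> P1. 3 ppages; refcounts: pp0:2 pp1:2 pp2:2
Op 2: write(P1, v1, 136). refcount(pp1)=2>1 -> COPY to pp3. 4 ppages; refcounts: pp0:2 pp1:1 pp2:2 pp3:1
Op 3: read(P0, v0) -> 33. No state change.
Op 4: fork(P1) -> P2. 4 ppages; refcounts: pp0:3 pp1:1 pp2:3 pp3:2
Op 5: write(P0, v2, 148). refcount(pp2)=3>1 -> COPY to pp4. 5 ppages; refcounts: pp0:3 pp1:1 pp2:2 pp3:2 pp4:1
Op 6: read(P1, v1) -> 136. No state change.
Op 7: read(P2, v0) -> 33. No state change.
Op 8: write(P1, v0, 169). refcount(pp0)=3>1 -> COPY to pp5. 6 ppages; refcounts: pp0:2 pp1:1 pp2:2 pp3:2 pp4:1 pp5:1
Op 9: write(P0, v2, 123). refcount(pp4)=1 -> write in place. 6 ppages; refcounts: pp0:2 pp1:1 pp2:2 pp3:2 pp4:1 pp5:1

yes yes yes no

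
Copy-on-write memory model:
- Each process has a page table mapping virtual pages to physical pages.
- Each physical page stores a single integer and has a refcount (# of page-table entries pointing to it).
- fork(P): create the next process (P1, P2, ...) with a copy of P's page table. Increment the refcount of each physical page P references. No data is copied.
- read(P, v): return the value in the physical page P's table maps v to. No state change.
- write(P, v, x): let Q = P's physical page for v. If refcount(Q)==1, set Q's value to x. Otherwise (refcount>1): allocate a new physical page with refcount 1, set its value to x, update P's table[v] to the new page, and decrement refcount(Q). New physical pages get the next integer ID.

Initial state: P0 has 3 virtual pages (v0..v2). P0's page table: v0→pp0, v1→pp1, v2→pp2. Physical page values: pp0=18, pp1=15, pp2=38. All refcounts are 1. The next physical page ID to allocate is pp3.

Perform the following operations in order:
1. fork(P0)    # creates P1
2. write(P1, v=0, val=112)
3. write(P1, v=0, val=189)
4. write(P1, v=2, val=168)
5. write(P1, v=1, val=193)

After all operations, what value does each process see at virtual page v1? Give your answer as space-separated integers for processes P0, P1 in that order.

Answer: 15 193

Derivation:
Op 1: fork(P0) -> P1. 3 ppages; refcounts: pp0:2 pp1:2 pp2:2
Op 2: write(P1, v0, 112). refcount(pp0)=2>1 -> COPY to pp3. 4 ppages; refcounts: pp0:1 pp1:2 pp2:2 pp3:1
Op 3: write(P1, v0, 189). refcount(pp3)=1 -> write in place. 4 ppages; refcounts: pp0:1 pp1:2 pp2:2 pp3:1
Op 4: write(P1, v2, 168). refcount(pp2)=2>1 -> COPY to pp4. 5 ppages; refcounts: pp0:1 pp1:2 pp2:1 pp3:1 pp4:1
Op 5: write(P1, v1, 193). refcount(pp1)=2>1 -> COPY to pp5. 6 ppages; refcounts: pp0:1 pp1:1 pp2:1 pp3:1 pp4:1 pp5:1
P0: v1 -> pp1 = 15
P1: v1 -> pp5 = 193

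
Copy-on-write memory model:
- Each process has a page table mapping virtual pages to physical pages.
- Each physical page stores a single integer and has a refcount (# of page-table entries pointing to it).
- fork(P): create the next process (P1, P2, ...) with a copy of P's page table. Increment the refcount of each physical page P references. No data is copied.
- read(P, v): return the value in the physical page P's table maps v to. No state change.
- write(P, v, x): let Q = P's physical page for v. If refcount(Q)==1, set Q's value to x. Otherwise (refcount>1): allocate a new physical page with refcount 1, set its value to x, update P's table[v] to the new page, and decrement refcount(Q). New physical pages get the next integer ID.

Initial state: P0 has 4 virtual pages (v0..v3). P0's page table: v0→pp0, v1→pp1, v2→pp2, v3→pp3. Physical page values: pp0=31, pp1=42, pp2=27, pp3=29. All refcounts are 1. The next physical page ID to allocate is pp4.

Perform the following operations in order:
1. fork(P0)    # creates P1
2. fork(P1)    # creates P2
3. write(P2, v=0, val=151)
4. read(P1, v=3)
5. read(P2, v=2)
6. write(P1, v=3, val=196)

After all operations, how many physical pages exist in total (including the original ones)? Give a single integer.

Answer: 6

Derivation:
Op 1: fork(P0) -> P1. 4 ppages; refcounts: pp0:2 pp1:2 pp2:2 pp3:2
Op 2: fork(P1) -> P2. 4 ppages; refcounts: pp0:3 pp1:3 pp2:3 pp3:3
Op 3: write(P2, v0, 151). refcount(pp0)=3>1 -> COPY to pp4. 5 ppages; refcounts: pp0:2 pp1:3 pp2:3 pp3:3 pp4:1
Op 4: read(P1, v3) -> 29. No state change.
Op 5: read(P2, v2) -> 27. No state change.
Op 6: write(P1, v3, 196). refcount(pp3)=3>1 -> COPY to pp5. 6 ppages; refcounts: pp0:2 pp1:3 pp2:3 pp3:2 pp4:1 pp5:1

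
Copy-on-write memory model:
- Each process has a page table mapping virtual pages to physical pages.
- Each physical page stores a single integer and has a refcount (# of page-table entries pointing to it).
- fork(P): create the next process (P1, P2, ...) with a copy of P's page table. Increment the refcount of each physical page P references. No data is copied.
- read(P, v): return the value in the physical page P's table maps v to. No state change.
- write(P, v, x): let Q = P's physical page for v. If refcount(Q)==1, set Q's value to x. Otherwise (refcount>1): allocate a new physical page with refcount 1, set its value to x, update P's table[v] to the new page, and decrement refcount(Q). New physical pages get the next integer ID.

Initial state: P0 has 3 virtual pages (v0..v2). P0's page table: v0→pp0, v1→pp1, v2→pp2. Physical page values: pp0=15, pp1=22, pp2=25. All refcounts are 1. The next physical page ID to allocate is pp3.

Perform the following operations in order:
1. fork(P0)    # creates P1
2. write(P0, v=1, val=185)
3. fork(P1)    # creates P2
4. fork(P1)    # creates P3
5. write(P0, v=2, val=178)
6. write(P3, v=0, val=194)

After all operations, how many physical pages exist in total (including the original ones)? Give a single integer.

Answer: 6

Derivation:
Op 1: fork(P0) -> P1. 3 ppages; refcounts: pp0:2 pp1:2 pp2:2
Op 2: write(P0, v1, 185). refcount(pp1)=2>1 -> COPY to pp3. 4 ppages; refcounts: pp0:2 pp1:1 pp2:2 pp3:1
Op 3: fork(P1) -> P2. 4 ppages; refcounts: pp0:3 pp1:2 pp2:3 pp3:1
Op 4: fork(P1) -> P3. 4 ppages; refcounts: pp0:4 pp1:3 pp2:4 pp3:1
Op 5: write(P0, v2, 178). refcount(pp2)=4>1 -> COPY to pp4. 5 ppages; refcounts: pp0:4 pp1:3 pp2:3 pp3:1 pp4:1
Op 6: write(P3, v0, 194). refcount(pp0)=4>1 -> COPY to pp5. 6 ppages; refcounts: pp0:3 pp1:3 pp2:3 pp3:1 pp4:1 pp5:1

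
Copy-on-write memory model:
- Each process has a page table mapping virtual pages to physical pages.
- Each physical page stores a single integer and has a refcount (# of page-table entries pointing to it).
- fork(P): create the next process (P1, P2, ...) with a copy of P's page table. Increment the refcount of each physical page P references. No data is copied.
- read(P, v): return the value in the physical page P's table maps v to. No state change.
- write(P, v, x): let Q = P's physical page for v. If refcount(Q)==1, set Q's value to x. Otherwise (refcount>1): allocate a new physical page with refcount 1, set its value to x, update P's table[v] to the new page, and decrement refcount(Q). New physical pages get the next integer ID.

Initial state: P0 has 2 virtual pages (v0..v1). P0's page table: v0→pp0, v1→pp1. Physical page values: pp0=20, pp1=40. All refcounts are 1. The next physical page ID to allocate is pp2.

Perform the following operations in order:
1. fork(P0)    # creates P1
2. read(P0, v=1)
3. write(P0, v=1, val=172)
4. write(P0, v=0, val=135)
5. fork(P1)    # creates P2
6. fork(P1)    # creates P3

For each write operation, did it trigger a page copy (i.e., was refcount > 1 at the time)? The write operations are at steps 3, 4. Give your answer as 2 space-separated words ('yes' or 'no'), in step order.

Op 1: fork(P0) -> P1. 2 ppages; refcounts: pp0:2 pp1:2
Op 2: read(P0, v1) -> 40. No state change.
Op 3: write(P0, v1, 172). refcount(pp1)=2>1 -> COPY to pp2. 3 ppages; refcounts: pp0:2 pp1:1 pp2:1
Op 4: write(P0, v0, 135). refcount(pp0)=2>1 -> COPY to pp3. 4 ppages; refcounts: pp0:1 pp1:1 pp2:1 pp3:1
Op 5: fork(P1) -> P2. 4 ppages; refcounts: pp0:2 pp1:2 pp2:1 pp3:1
Op 6: fork(P1) -> P3. 4 ppages; refcounts: pp0:3 pp1:3 pp2:1 pp3:1

yes yes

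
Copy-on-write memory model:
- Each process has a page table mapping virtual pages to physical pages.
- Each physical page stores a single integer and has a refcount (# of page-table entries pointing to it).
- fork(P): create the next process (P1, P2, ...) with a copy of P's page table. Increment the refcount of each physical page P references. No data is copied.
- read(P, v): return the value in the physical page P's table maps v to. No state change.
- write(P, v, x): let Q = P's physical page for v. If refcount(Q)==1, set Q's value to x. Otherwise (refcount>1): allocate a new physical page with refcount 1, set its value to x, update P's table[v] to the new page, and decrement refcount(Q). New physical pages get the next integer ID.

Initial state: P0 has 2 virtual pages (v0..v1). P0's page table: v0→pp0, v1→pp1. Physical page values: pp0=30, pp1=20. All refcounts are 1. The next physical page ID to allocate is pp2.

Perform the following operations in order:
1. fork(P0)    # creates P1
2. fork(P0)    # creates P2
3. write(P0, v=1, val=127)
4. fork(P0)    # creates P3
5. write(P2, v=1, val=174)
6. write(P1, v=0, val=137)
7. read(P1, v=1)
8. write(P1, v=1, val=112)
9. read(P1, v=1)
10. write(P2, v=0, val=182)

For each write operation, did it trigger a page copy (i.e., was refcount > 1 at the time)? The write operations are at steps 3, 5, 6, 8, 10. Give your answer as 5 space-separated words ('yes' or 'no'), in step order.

Op 1: fork(P0) -> P1. 2 ppages; refcounts: pp0:2 pp1:2
Op 2: fork(P0) -> P2. 2 ppages; refcounts: pp0:3 pp1:3
Op 3: write(P0, v1, 127). refcount(pp1)=3>1 -> COPY to pp2. 3 ppages; refcounts: pp0:3 pp1:2 pp2:1
Op 4: fork(P0) -> P3. 3 ppages; refcounts: pp0:4 pp1:2 pp2:2
Op 5: write(P2, v1, 174). refcount(pp1)=2>1 -> COPY to pp3. 4 ppages; refcounts: pp0:4 pp1:1 pp2:2 pp3:1
Op 6: write(P1, v0, 137). refcount(pp0)=4>1 -> COPY to pp4. 5 ppages; refcounts: pp0:3 pp1:1 pp2:2 pp3:1 pp4:1
Op 7: read(P1, v1) -> 20. No state change.
Op 8: write(P1, v1, 112). refcount(pp1)=1 -> write in place. 5 ppages; refcounts: pp0:3 pp1:1 pp2:2 pp3:1 pp4:1
Op 9: read(P1, v1) -> 112. No state change.
Op 10: write(P2, v0, 182). refcount(pp0)=3>1 -> COPY to pp5. 6 ppages; refcounts: pp0:2 pp1:1 pp2:2 pp3:1 pp4:1 pp5:1

yes yes yes no yes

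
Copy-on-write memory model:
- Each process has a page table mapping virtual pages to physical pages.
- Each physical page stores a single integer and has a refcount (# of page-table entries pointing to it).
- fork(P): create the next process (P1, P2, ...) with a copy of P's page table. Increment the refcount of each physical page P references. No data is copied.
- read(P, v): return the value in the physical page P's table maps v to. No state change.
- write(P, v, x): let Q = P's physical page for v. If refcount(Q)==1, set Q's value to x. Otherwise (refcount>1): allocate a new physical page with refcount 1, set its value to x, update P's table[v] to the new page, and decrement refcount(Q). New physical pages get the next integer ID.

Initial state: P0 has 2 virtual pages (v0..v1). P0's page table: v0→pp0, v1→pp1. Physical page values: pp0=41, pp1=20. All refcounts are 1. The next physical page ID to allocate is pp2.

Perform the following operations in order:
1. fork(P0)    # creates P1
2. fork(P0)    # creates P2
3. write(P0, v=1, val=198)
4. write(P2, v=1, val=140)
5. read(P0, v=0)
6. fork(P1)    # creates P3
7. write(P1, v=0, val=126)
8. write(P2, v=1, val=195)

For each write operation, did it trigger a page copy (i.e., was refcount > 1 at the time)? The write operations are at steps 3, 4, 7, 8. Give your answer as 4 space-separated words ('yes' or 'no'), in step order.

Op 1: fork(P0) -> P1. 2 ppages; refcounts: pp0:2 pp1:2
Op 2: fork(P0) -> P2. 2 ppages; refcounts: pp0:3 pp1:3
Op 3: write(P0, v1, 198). refcount(pp1)=3>1 -> COPY to pp2. 3 ppages; refcounts: pp0:3 pp1:2 pp2:1
Op 4: write(P2, v1, 140). refcount(pp1)=2>1 -> COPY to pp3. 4 ppages; refcounts: pp0:3 pp1:1 pp2:1 pp3:1
Op 5: read(P0, v0) -> 41. No state change.
Op 6: fork(P1) -> P3. 4 ppages; refcounts: pp0:4 pp1:2 pp2:1 pp3:1
Op 7: write(P1, v0, 126). refcount(pp0)=4>1 -> COPY to pp4. 5 ppages; refcounts: pp0:3 pp1:2 pp2:1 pp3:1 pp4:1
Op 8: write(P2, v1, 195). refcount(pp3)=1 -> write in place. 5 ppages; refcounts: pp0:3 pp1:2 pp2:1 pp3:1 pp4:1

yes yes yes no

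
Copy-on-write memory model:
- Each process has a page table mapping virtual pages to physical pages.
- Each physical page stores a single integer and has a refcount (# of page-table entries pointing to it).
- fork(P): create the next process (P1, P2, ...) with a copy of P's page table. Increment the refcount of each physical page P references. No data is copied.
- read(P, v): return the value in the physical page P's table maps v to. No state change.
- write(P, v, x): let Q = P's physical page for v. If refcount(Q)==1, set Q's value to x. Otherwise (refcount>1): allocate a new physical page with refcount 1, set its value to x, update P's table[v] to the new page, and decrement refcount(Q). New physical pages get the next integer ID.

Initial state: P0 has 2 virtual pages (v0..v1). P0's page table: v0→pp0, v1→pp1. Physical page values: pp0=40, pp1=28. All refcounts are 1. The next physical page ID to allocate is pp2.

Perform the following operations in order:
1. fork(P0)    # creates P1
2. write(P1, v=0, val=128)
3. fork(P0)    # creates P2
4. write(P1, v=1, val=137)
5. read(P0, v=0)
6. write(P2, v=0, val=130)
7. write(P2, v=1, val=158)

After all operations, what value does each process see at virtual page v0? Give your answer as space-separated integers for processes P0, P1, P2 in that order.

Op 1: fork(P0) -> P1. 2 ppages; refcounts: pp0:2 pp1:2
Op 2: write(P1, v0, 128). refcount(pp0)=2>1 -> COPY to pp2. 3 ppages; refcounts: pp0:1 pp1:2 pp2:1
Op 3: fork(P0) -> P2. 3 ppages; refcounts: pp0:2 pp1:3 pp2:1
Op 4: write(P1, v1, 137). refcount(pp1)=3>1 -> COPY to pp3. 4 ppages; refcounts: pp0:2 pp1:2 pp2:1 pp3:1
Op 5: read(P0, v0) -> 40. No state change.
Op 6: write(P2, v0, 130). refcount(pp0)=2>1 -> COPY to pp4. 5 ppages; refcounts: pp0:1 pp1:2 pp2:1 pp3:1 pp4:1
Op 7: write(P2, v1, 158). refcount(pp1)=2>1 -> COPY to pp5. 6 ppages; refcounts: pp0:1 pp1:1 pp2:1 pp3:1 pp4:1 pp5:1
P0: v0 -> pp0 = 40
P1: v0 -> pp2 = 128
P2: v0 -> pp4 = 130

Answer: 40 128 130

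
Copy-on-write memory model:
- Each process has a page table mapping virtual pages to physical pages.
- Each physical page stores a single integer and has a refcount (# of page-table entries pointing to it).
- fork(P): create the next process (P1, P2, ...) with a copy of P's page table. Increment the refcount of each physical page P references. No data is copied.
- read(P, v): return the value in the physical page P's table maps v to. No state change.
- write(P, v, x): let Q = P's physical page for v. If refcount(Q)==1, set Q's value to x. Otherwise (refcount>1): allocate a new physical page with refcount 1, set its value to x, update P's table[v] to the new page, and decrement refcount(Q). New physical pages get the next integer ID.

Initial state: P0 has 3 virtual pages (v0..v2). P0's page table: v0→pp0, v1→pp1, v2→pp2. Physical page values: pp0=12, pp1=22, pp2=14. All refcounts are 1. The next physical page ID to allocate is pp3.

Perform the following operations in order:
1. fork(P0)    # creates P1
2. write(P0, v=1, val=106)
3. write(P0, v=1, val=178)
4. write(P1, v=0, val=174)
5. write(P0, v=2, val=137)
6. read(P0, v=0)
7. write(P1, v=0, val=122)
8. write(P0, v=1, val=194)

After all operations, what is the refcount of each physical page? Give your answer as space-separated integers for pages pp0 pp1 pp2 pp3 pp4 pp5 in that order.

Op 1: fork(P0) -> P1. 3 ppages; refcounts: pp0:2 pp1:2 pp2:2
Op 2: write(P0, v1, 106). refcount(pp1)=2>1 -> COPY to pp3. 4 ppages; refcounts: pp0:2 pp1:1 pp2:2 pp3:1
Op 3: write(P0, v1, 178). refcount(pp3)=1 -> write in place. 4 ppages; refcounts: pp0:2 pp1:1 pp2:2 pp3:1
Op 4: write(P1, v0, 174). refcount(pp0)=2>1 -> COPY to pp4. 5 ppages; refcounts: pp0:1 pp1:1 pp2:2 pp3:1 pp4:1
Op 5: write(P0, v2, 137). refcount(pp2)=2>1 -> COPY to pp5. 6 ppages; refcounts: pp0:1 pp1:1 pp2:1 pp3:1 pp4:1 pp5:1
Op 6: read(P0, v0) -> 12. No state change.
Op 7: write(P1, v0, 122). refcount(pp4)=1 -> write in place. 6 ppages; refcounts: pp0:1 pp1:1 pp2:1 pp3:1 pp4:1 pp5:1
Op 8: write(P0, v1, 194). refcount(pp3)=1 -> write in place. 6 ppages; refcounts: pp0:1 pp1:1 pp2:1 pp3:1 pp4:1 pp5:1

Answer: 1 1 1 1 1 1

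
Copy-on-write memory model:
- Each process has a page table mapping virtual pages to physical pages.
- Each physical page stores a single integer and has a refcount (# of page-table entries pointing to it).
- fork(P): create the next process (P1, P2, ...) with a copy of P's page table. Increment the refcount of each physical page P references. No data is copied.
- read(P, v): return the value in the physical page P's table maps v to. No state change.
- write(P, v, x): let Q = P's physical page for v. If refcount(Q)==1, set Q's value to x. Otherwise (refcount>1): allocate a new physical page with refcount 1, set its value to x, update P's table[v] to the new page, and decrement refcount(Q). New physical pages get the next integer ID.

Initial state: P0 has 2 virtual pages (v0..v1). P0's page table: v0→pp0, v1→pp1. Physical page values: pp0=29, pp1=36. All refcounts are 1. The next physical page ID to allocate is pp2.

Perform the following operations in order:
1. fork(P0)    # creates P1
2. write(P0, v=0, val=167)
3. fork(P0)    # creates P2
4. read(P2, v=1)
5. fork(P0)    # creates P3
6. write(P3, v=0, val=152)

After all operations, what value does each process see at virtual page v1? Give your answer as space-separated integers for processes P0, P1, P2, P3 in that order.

Answer: 36 36 36 36

Derivation:
Op 1: fork(P0) -> P1. 2 ppages; refcounts: pp0:2 pp1:2
Op 2: write(P0, v0, 167). refcount(pp0)=2>1 -> COPY to pp2. 3 ppages; refcounts: pp0:1 pp1:2 pp2:1
Op 3: fork(P0) -> P2. 3 ppages; refcounts: pp0:1 pp1:3 pp2:2
Op 4: read(P2, v1) -> 36. No state change.
Op 5: fork(P0) -> P3. 3 ppages; refcounts: pp0:1 pp1:4 pp2:3
Op 6: write(P3, v0, 152). refcount(pp2)=3>1 -> COPY to pp3. 4 ppages; refcounts: pp0:1 pp1:4 pp2:2 pp3:1
P0: v1 -> pp1 = 36
P1: v1 -> pp1 = 36
P2: v1 -> pp1 = 36
P3: v1 -> pp1 = 36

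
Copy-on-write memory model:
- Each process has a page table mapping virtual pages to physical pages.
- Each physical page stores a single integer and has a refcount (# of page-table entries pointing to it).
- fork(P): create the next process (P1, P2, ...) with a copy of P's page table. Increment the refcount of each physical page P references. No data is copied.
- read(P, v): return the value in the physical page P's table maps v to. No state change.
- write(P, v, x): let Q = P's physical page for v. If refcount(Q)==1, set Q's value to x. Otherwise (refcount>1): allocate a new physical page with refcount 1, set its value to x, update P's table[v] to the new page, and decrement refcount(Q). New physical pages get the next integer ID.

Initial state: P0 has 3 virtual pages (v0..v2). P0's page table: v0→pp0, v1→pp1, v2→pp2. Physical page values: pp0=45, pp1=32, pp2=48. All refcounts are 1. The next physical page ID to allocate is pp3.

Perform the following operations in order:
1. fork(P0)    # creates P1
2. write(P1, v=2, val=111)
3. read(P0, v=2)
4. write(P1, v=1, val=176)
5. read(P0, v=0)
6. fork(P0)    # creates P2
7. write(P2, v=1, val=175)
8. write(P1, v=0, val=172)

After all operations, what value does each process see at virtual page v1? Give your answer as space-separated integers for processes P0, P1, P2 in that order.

Answer: 32 176 175

Derivation:
Op 1: fork(P0) -> P1. 3 ppages; refcounts: pp0:2 pp1:2 pp2:2
Op 2: write(P1, v2, 111). refcount(pp2)=2>1 -> COPY to pp3. 4 ppages; refcounts: pp0:2 pp1:2 pp2:1 pp3:1
Op 3: read(P0, v2) -> 48. No state change.
Op 4: write(P1, v1, 176). refcount(pp1)=2>1 -> COPY to pp4. 5 ppages; refcounts: pp0:2 pp1:1 pp2:1 pp3:1 pp4:1
Op 5: read(P0, v0) -> 45. No state change.
Op 6: fork(P0) -> P2. 5 ppages; refcounts: pp0:3 pp1:2 pp2:2 pp3:1 pp4:1
Op 7: write(P2, v1, 175). refcount(pp1)=2>1 -> COPY to pp5. 6 ppages; refcounts: pp0:3 pp1:1 pp2:2 pp3:1 pp4:1 pp5:1
Op 8: write(P1, v0, 172). refcount(pp0)=3>1 -> COPY to pp6. 7 ppages; refcounts: pp0:2 pp1:1 pp2:2 pp3:1 pp4:1 pp5:1 pp6:1
P0: v1 -> pp1 = 32
P1: v1 -> pp4 = 176
P2: v1 -> pp5 = 175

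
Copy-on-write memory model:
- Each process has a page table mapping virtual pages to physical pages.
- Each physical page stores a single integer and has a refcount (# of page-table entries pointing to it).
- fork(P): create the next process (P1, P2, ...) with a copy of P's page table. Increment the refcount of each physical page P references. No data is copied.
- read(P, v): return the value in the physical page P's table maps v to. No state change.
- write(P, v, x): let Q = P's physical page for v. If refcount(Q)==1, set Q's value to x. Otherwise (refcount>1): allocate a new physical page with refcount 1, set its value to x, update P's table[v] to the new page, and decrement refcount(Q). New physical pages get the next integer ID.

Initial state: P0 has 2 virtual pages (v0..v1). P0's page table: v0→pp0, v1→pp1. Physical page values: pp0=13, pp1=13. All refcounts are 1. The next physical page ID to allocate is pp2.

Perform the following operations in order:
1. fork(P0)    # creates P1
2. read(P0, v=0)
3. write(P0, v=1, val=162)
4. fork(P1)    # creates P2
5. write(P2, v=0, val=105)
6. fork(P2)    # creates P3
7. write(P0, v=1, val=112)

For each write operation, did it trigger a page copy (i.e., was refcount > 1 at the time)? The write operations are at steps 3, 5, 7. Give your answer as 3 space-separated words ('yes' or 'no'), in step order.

Op 1: fork(P0) -> P1. 2 ppages; refcounts: pp0:2 pp1:2
Op 2: read(P0, v0) -> 13. No state change.
Op 3: write(P0, v1, 162). refcount(pp1)=2>1 -> COPY to pp2. 3 ppages; refcounts: pp0:2 pp1:1 pp2:1
Op 4: fork(P1) -> P2. 3 ppages; refcounts: pp0:3 pp1:2 pp2:1
Op 5: write(P2, v0, 105). refcount(pp0)=3>1 -> COPY to pp3. 4 ppages; refcounts: pp0:2 pp1:2 pp2:1 pp3:1
Op 6: fork(P2) -> P3. 4 ppages; refcounts: pp0:2 pp1:3 pp2:1 pp3:2
Op 7: write(P0, v1, 112). refcount(pp2)=1 -> write in place. 4 ppages; refcounts: pp0:2 pp1:3 pp2:1 pp3:2

yes yes no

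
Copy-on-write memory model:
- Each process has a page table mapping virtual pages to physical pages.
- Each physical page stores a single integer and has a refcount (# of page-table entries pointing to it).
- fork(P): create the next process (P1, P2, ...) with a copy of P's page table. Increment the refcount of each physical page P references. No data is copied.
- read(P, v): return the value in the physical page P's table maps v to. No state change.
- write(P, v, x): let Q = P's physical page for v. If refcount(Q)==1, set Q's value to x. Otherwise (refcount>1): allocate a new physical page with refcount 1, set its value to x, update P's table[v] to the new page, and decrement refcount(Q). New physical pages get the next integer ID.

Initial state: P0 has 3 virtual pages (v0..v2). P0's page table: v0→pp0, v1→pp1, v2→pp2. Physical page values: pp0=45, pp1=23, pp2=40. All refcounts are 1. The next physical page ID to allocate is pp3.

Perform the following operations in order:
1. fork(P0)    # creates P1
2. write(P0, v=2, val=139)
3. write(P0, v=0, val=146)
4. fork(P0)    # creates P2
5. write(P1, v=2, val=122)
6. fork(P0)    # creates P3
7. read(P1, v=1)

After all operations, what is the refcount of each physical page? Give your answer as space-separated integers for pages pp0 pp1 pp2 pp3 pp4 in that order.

Op 1: fork(P0) -> P1. 3 ppages; refcounts: pp0:2 pp1:2 pp2:2
Op 2: write(P0, v2, 139). refcount(pp2)=2>1 -> COPY to pp3. 4 ppages; refcounts: pp0:2 pp1:2 pp2:1 pp3:1
Op 3: write(P0, v0, 146). refcount(pp0)=2>1 -> COPY to pp4. 5 ppages; refcounts: pp0:1 pp1:2 pp2:1 pp3:1 pp4:1
Op 4: fork(P0) -> P2. 5 ppages; refcounts: pp0:1 pp1:3 pp2:1 pp3:2 pp4:2
Op 5: write(P1, v2, 122). refcount(pp2)=1 -> write in place. 5 ppages; refcounts: pp0:1 pp1:3 pp2:1 pp3:2 pp4:2
Op 6: fork(P0) -> P3. 5 ppages; refcounts: pp0:1 pp1:4 pp2:1 pp3:3 pp4:3
Op 7: read(P1, v1) -> 23. No state change.

Answer: 1 4 1 3 3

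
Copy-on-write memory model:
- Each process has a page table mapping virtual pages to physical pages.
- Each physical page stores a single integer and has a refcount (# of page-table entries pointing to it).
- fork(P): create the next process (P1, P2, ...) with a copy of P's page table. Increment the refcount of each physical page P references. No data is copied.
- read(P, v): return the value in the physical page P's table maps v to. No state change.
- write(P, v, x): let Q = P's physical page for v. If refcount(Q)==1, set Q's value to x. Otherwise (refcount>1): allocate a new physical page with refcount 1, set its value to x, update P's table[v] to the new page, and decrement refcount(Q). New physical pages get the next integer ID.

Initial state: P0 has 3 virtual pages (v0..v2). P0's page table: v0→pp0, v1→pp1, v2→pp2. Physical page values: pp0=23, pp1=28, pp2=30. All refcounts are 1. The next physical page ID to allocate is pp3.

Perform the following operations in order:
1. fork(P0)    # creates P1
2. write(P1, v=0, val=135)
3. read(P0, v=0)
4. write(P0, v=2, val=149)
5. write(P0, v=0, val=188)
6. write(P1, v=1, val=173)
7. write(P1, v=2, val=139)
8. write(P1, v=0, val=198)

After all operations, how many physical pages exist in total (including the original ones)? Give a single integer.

Op 1: fork(P0) -> P1. 3 ppages; refcounts: pp0:2 pp1:2 pp2:2
Op 2: write(P1, v0, 135). refcount(pp0)=2>1 -> COPY to pp3. 4 ppages; refcounts: pp0:1 pp1:2 pp2:2 pp3:1
Op 3: read(P0, v0) -> 23. No state change.
Op 4: write(P0, v2, 149). refcount(pp2)=2>1 -> COPY to pp4. 5 ppages; refcounts: pp0:1 pp1:2 pp2:1 pp3:1 pp4:1
Op 5: write(P0, v0, 188). refcount(pp0)=1 -> write in place. 5 ppages; refcounts: pp0:1 pp1:2 pp2:1 pp3:1 pp4:1
Op 6: write(P1, v1, 173). refcount(pp1)=2>1 -> COPY to pp5. 6 ppages; refcounts: pp0:1 pp1:1 pp2:1 pp3:1 pp4:1 pp5:1
Op 7: write(P1, v2, 139). refcount(pp2)=1 -> write in place. 6 ppages; refcounts: pp0:1 pp1:1 pp2:1 pp3:1 pp4:1 pp5:1
Op 8: write(P1, v0, 198). refcount(pp3)=1 -> write in place. 6 ppages; refcounts: pp0:1 pp1:1 pp2:1 pp3:1 pp4:1 pp5:1

Answer: 6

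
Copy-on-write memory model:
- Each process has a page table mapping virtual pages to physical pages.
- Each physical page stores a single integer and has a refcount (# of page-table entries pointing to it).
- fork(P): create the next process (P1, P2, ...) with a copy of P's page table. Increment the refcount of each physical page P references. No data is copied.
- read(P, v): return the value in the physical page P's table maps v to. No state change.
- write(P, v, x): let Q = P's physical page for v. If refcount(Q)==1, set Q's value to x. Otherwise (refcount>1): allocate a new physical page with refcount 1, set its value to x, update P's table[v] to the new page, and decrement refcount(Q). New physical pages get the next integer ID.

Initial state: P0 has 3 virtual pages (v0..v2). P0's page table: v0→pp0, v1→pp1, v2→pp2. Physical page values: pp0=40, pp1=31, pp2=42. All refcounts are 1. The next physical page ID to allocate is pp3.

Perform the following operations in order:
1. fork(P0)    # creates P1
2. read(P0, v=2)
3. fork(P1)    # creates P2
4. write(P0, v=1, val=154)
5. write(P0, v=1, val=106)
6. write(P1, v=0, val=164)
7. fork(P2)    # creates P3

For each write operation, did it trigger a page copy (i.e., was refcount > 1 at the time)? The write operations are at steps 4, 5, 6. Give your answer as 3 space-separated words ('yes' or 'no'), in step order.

Op 1: fork(P0) -> P1. 3 ppages; refcounts: pp0:2 pp1:2 pp2:2
Op 2: read(P0, v2) -> 42. No state change.
Op 3: fork(P1) -> P2. 3 ppages; refcounts: pp0:3 pp1:3 pp2:3
Op 4: write(P0, v1, 154). refcount(pp1)=3>1 -> COPY to pp3. 4 ppages; refcounts: pp0:3 pp1:2 pp2:3 pp3:1
Op 5: write(P0, v1, 106). refcount(pp3)=1 -> write in place. 4 ppages; refcounts: pp0:3 pp1:2 pp2:3 pp3:1
Op 6: write(P1, v0, 164). refcount(pp0)=3>1 -> COPY to pp4. 5 ppages; refcounts: pp0:2 pp1:2 pp2:3 pp3:1 pp4:1
Op 7: fork(P2) -> P3. 5 ppages; refcounts: pp0:3 pp1:3 pp2:4 pp3:1 pp4:1

yes no yes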